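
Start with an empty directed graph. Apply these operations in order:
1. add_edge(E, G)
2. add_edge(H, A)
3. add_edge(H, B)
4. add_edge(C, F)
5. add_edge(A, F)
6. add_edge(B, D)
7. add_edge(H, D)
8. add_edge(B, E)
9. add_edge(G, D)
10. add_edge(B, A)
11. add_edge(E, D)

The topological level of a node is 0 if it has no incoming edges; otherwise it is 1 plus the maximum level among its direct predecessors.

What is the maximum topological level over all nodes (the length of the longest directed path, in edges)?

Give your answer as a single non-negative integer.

Answer: 4

Derivation:
Op 1: add_edge(E, G). Edges now: 1
Op 2: add_edge(H, A). Edges now: 2
Op 3: add_edge(H, B). Edges now: 3
Op 4: add_edge(C, F). Edges now: 4
Op 5: add_edge(A, F). Edges now: 5
Op 6: add_edge(B, D). Edges now: 6
Op 7: add_edge(H, D). Edges now: 7
Op 8: add_edge(B, E). Edges now: 8
Op 9: add_edge(G, D). Edges now: 9
Op 10: add_edge(B, A). Edges now: 10
Op 11: add_edge(E, D). Edges now: 11
Compute levels (Kahn BFS):
  sources (in-degree 0): C, H
  process C: level=0
    C->F: in-degree(F)=1, level(F)>=1
  process H: level=0
    H->A: in-degree(A)=1, level(A)>=1
    H->B: in-degree(B)=0, level(B)=1, enqueue
    H->D: in-degree(D)=3, level(D)>=1
  process B: level=1
    B->A: in-degree(A)=0, level(A)=2, enqueue
    B->D: in-degree(D)=2, level(D)>=2
    B->E: in-degree(E)=0, level(E)=2, enqueue
  process A: level=2
    A->F: in-degree(F)=0, level(F)=3, enqueue
  process E: level=2
    E->D: in-degree(D)=1, level(D)>=3
    E->G: in-degree(G)=0, level(G)=3, enqueue
  process F: level=3
  process G: level=3
    G->D: in-degree(D)=0, level(D)=4, enqueue
  process D: level=4
All levels: A:2, B:1, C:0, D:4, E:2, F:3, G:3, H:0
max level = 4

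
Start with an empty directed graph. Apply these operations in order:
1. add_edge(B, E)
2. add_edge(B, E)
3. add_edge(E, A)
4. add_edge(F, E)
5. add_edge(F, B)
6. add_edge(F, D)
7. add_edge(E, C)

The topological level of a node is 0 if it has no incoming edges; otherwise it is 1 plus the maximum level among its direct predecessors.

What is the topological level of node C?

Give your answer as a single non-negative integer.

Answer: 3

Derivation:
Op 1: add_edge(B, E). Edges now: 1
Op 2: add_edge(B, E) (duplicate, no change). Edges now: 1
Op 3: add_edge(E, A). Edges now: 2
Op 4: add_edge(F, E). Edges now: 3
Op 5: add_edge(F, B). Edges now: 4
Op 6: add_edge(F, D). Edges now: 5
Op 7: add_edge(E, C). Edges now: 6
Compute levels (Kahn BFS):
  sources (in-degree 0): F
  process F: level=0
    F->B: in-degree(B)=0, level(B)=1, enqueue
    F->D: in-degree(D)=0, level(D)=1, enqueue
    F->E: in-degree(E)=1, level(E)>=1
  process B: level=1
    B->E: in-degree(E)=0, level(E)=2, enqueue
  process D: level=1
  process E: level=2
    E->A: in-degree(A)=0, level(A)=3, enqueue
    E->C: in-degree(C)=0, level(C)=3, enqueue
  process A: level=3
  process C: level=3
All levels: A:3, B:1, C:3, D:1, E:2, F:0
level(C) = 3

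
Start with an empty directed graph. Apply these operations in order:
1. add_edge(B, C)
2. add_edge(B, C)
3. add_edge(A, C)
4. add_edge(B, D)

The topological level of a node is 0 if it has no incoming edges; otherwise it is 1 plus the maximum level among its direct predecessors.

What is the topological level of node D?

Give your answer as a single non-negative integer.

Answer: 1

Derivation:
Op 1: add_edge(B, C). Edges now: 1
Op 2: add_edge(B, C) (duplicate, no change). Edges now: 1
Op 3: add_edge(A, C). Edges now: 2
Op 4: add_edge(B, D). Edges now: 3
Compute levels (Kahn BFS):
  sources (in-degree 0): A, B
  process A: level=0
    A->C: in-degree(C)=1, level(C)>=1
  process B: level=0
    B->C: in-degree(C)=0, level(C)=1, enqueue
    B->D: in-degree(D)=0, level(D)=1, enqueue
  process C: level=1
  process D: level=1
All levels: A:0, B:0, C:1, D:1
level(D) = 1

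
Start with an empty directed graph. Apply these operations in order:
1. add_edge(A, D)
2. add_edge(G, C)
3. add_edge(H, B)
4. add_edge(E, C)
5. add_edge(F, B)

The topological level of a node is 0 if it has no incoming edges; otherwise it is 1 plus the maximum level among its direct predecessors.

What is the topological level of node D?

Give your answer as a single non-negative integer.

Op 1: add_edge(A, D). Edges now: 1
Op 2: add_edge(G, C). Edges now: 2
Op 3: add_edge(H, B). Edges now: 3
Op 4: add_edge(E, C). Edges now: 4
Op 5: add_edge(F, B). Edges now: 5
Compute levels (Kahn BFS):
  sources (in-degree 0): A, E, F, G, H
  process A: level=0
    A->D: in-degree(D)=0, level(D)=1, enqueue
  process E: level=0
    E->C: in-degree(C)=1, level(C)>=1
  process F: level=0
    F->B: in-degree(B)=1, level(B)>=1
  process G: level=0
    G->C: in-degree(C)=0, level(C)=1, enqueue
  process H: level=0
    H->B: in-degree(B)=0, level(B)=1, enqueue
  process D: level=1
  process C: level=1
  process B: level=1
All levels: A:0, B:1, C:1, D:1, E:0, F:0, G:0, H:0
level(D) = 1

Answer: 1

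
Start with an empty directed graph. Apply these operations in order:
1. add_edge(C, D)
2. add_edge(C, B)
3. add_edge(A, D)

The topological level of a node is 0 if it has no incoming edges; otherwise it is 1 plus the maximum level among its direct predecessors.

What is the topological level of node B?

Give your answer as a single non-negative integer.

Op 1: add_edge(C, D). Edges now: 1
Op 2: add_edge(C, B). Edges now: 2
Op 3: add_edge(A, D). Edges now: 3
Compute levels (Kahn BFS):
  sources (in-degree 0): A, C
  process A: level=0
    A->D: in-degree(D)=1, level(D)>=1
  process C: level=0
    C->B: in-degree(B)=0, level(B)=1, enqueue
    C->D: in-degree(D)=0, level(D)=1, enqueue
  process B: level=1
  process D: level=1
All levels: A:0, B:1, C:0, D:1
level(B) = 1

Answer: 1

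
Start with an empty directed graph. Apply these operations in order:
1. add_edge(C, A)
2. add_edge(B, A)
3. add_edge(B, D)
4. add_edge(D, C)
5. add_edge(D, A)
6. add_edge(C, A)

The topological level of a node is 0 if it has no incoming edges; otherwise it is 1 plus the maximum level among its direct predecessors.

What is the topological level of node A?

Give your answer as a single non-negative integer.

Answer: 3

Derivation:
Op 1: add_edge(C, A). Edges now: 1
Op 2: add_edge(B, A). Edges now: 2
Op 3: add_edge(B, D). Edges now: 3
Op 4: add_edge(D, C). Edges now: 4
Op 5: add_edge(D, A). Edges now: 5
Op 6: add_edge(C, A) (duplicate, no change). Edges now: 5
Compute levels (Kahn BFS):
  sources (in-degree 0): B
  process B: level=0
    B->A: in-degree(A)=2, level(A)>=1
    B->D: in-degree(D)=0, level(D)=1, enqueue
  process D: level=1
    D->A: in-degree(A)=1, level(A)>=2
    D->C: in-degree(C)=0, level(C)=2, enqueue
  process C: level=2
    C->A: in-degree(A)=0, level(A)=3, enqueue
  process A: level=3
All levels: A:3, B:0, C:2, D:1
level(A) = 3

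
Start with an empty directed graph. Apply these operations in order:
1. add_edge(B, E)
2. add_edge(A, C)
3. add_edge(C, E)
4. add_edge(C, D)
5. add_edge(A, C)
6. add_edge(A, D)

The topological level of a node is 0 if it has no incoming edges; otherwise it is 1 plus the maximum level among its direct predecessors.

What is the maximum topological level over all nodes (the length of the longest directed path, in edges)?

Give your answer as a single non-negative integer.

Op 1: add_edge(B, E). Edges now: 1
Op 2: add_edge(A, C). Edges now: 2
Op 3: add_edge(C, E). Edges now: 3
Op 4: add_edge(C, D). Edges now: 4
Op 5: add_edge(A, C) (duplicate, no change). Edges now: 4
Op 6: add_edge(A, D). Edges now: 5
Compute levels (Kahn BFS):
  sources (in-degree 0): A, B
  process A: level=0
    A->C: in-degree(C)=0, level(C)=1, enqueue
    A->D: in-degree(D)=1, level(D)>=1
  process B: level=0
    B->E: in-degree(E)=1, level(E)>=1
  process C: level=1
    C->D: in-degree(D)=0, level(D)=2, enqueue
    C->E: in-degree(E)=0, level(E)=2, enqueue
  process D: level=2
  process E: level=2
All levels: A:0, B:0, C:1, D:2, E:2
max level = 2

Answer: 2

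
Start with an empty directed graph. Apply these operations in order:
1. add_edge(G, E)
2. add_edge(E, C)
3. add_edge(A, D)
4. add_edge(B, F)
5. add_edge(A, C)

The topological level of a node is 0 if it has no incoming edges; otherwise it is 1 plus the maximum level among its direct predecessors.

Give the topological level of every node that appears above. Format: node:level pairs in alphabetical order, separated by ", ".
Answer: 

Answer: A:0, B:0, C:2, D:1, E:1, F:1, G:0

Derivation:
Op 1: add_edge(G, E). Edges now: 1
Op 2: add_edge(E, C). Edges now: 2
Op 3: add_edge(A, D). Edges now: 3
Op 4: add_edge(B, F). Edges now: 4
Op 5: add_edge(A, C). Edges now: 5
Compute levels (Kahn BFS):
  sources (in-degree 0): A, B, G
  process A: level=0
    A->C: in-degree(C)=1, level(C)>=1
    A->D: in-degree(D)=0, level(D)=1, enqueue
  process B: level=0
    B->F: in-degree(F)=0, level(F)=1, enqueue
  process G: level=0
    G->E: in-degree(E)=0, level(E)=1, enqueue
  process D: level=1
  process F: level=1
  process E: level=1
    E->C: in-degree(C)=0, level(C)=2, enqueue
  process C: level=2
All levels: A:0, B:0, C:2, D:1, E:1, F:1, G:0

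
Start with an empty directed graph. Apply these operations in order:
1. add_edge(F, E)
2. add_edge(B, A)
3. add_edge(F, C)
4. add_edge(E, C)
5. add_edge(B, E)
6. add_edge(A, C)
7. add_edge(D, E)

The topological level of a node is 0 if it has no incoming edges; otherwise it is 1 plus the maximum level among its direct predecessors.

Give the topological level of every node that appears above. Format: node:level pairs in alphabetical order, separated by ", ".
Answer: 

Answer: A:1, B:0, C:2, D:0, E:1, F:0

Derivation:
Op 1: add_edge(F, E). Edges now: 1
Op 2: add_edge(B, A). Edges now: 2
Op 3: add_edge(F, C). Edges now: 3
Op 4: add_edge(E, C). Edges now: 4
Op 5: add_edge(B, E). Edges now: 5
Op 6: add_edge(A, C). Edges now: 6
Op 7: add_edge(D, E). Edges now: 7
Compute levels (Kahn BFS):
  sources (in-degree 0): B, D, F
  process B: level=0
    B->A: in-degree(A)=0, level(A)=1, enqueue
    B->E: in-degree(E)=2, level(E)>=1
  process D: level=0
    D->E: in-degree(E)=1, level(E)>=1
  process F: level=0
    F->C: in-degree(C)=2, level(C)>=1
    F->E: in-degree(E)=0, level(E)=1, enqueue
  process A: level=1
    A->C: in-degree(C)=1, level(C)>=2
  process E: level=1
    E->C: in-degree(C)=0, level(C)=2, enqueue
  process C: level=2
All levels: A:1, B:0, C:2, D:0, E:1, F:0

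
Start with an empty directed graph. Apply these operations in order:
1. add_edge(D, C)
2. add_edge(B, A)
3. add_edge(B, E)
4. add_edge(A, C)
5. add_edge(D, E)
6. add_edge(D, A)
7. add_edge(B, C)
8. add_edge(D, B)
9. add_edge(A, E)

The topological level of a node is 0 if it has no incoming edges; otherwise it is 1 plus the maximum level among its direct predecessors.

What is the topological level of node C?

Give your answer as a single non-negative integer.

Answer: 3

Derivation:
Op 1: add_edge(D, C). Edges now: 1
Op 2: add_edge(B, A). Edges now: 2
Op 3: add_edge(B, E). Edges now: 3
Op 4: add_edge(A, C). Edges now: 4
Op 5: add_edge(D, E). Edges now: 5
Op 6: add_edge(D, A). Edges now: 6
Op 7: add_edge(B, C). Edges now: 7
Op 8: add_edge(D, B). Edges now: 8
Op 9: add_edge(A, E). Edges now: 9
Compute levels (Kahn BFS):
  sources (in-degree 0): D
  process D: level=0
    D->A: in-degree(A)=1, level(A)>=1
    D->B: in-degree(B)=0, level(B)=1, enqueue
    D->C: in-degree(C)=2, level(C)>=1
    D->E: in-degree(E)=2, level(E)>=1
  process B: level=1
    B->A: in-degree(A)=0, level(A)=2, enqueue
    B->C: in-degree(C)=1, level(C)>=2
    B->E: in-degree(E)=1, level(E)>=2
  process A: level=2
    A->C: in-degree(C)=0, level(C)=3, enqueue
    A->E: in-degree(E)=0, level(E)=3, enqueue
  process C: level=3
  process E: level=3
All levels: A:2, B:1, C:3, D:0, E:3
level(C) = 3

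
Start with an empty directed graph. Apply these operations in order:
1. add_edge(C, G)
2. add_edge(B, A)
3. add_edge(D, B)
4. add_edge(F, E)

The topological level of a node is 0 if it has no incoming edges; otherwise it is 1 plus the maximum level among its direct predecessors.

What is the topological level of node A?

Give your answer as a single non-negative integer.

Op 1: add_edge(C, G). Edges now: 1
Op 2: add_edge(B, A). Edges now: 2
Op 3: add_edge(D, B). Edges now: 3
Op 4: add_edge(F, E). Edges now: 4
Compute levels (Kahn BFS):
  sources (in-degree 0): C, D, F
  process C: level=0
    C->G: in-degree(G)=0, level(G)=1, enqueue
  process D: level=0
    D->B: in-degree(B)=0, level(B)=1, enqueue
  process F: level=0
    F->E: in-degree(E)=0, level(E)=1, enqueue
  process G: level=1
  process B: level=1
    B->A: in-degree(A)=0, level(A)=2, enqueue
  process E: level=1
  process A: level=2
All levels: A:2, B:1, C:0, D:0, E:1, F:0, G:1
level(A) = 2

Answer: 2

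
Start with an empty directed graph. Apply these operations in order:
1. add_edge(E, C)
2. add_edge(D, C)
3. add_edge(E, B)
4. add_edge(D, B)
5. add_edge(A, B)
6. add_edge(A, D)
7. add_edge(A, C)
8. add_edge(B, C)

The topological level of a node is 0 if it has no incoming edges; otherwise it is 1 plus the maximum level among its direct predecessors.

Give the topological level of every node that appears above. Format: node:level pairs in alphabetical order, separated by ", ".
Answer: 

Answer: A:0, B:2, C:3, D:1, E:0

Derivation:
Op 1: add_edge(E, C). Edges now: 1
Op 2: add_edge(D, C). Edges now: 2
Op 3: add_edge(E, B). Edges now: 3
Op 4: add_edge(D, B). Edges now: 4
Op 5: add_edge(A, B). Edges now: 5
Op 6: add_edge(A, D). Edges now: 6
Op 7: add_edge(A, C). Edges now: 7
Op 8: add_edge(B, C). Edges now: 8
Compute levels (Kahn BFS):
  sources (in-degree 0): A, E
  process A: level=0
    A->B: in-degree(B)=2, level(B)>=1
    A->C: in-degree(C)=3, level(C)>=1
    A->D: in-degree(D)=0, level(D)=1, enqueue
  process E: level=0
    E->B: in-degree(B)=1, level(B)>=1
    E->C: in-degree(C)=2, level(C)>=1
  process D: level=1
    D->B: in-degree(B)=0, level(B)=2, enqueue
    D->C: in-degree(C)=1, level(C)>=2
  process B: level=2
    B->C: in-degree(C)=0, level(C)=3, enqueue
  process C: level=3
All levels: A:0, B:2, C:3, D:1, E:0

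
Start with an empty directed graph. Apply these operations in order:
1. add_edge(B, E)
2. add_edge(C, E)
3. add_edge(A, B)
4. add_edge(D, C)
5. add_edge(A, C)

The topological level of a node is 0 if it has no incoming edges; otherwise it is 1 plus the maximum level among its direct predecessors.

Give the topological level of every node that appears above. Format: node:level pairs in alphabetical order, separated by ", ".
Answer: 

Answer: A:0, B:1, C:1, D:0, E:2

Derivation:
Op 1: add_edge(B, E). Edges now: 1
Op 2: add_edge(C, E). Edges now: 2
Op 3: add_edge(A, B). Edges now: 3
Op 4: add_edge(D, C). Edges now: 4
Op 5: add_edge(A, C). Edges now: 5
Compute levels (Kahn BFS):
  sources (in-degree 0): A, D
  process A: level=0
    A->B: in-degree(B)=0, level(B)=1, enqueue
    A->C: in-degree(C)=1, level(C)>=1
  process D: level=0
    D->C: in-degree(C)=0, level(C)=1, enqueue
  process B: level=1
    B->E: in-degree(E)=1, level(E)>=2
  process C: level=1
    C->E: in-degree(E)=0, level(E)=2, enqueue
  process E: level=2
All levels: A:0, B:1, C:1, D:0, E:2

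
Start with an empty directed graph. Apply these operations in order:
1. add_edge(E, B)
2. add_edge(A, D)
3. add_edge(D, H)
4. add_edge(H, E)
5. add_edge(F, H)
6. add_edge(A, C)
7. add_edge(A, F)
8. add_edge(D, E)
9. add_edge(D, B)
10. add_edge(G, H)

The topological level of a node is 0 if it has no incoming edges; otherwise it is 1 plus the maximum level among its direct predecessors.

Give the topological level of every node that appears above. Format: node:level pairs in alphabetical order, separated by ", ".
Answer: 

Op 1: add_edge(E, B). Edges now: 1
Op 2: add_edge(A, D). Edges now: 2
Op 3: add_edge(D, H). Edges now: 3
Op 4: add_edge(H, E). Edges now: 4
Op 5: add_edge(F, H). Edges now: 5
Op 6: add_edge(A, C). Edges now: 6
Op 7: add_edge(A, F). Edges now: 7
Op 8: add_edge(D, E). Edges now: 8
Op 9: add_edge(D, B). Edges now: 9
Op 10: add_edge(G, H). Edges now: 10
Compute levels (Kahn BFS):
  sources (in-degree 0): A, G
  process A: level=0
    A->C: in-degree(C)=0, level(C)=1, enqueue
    A->D: in-degree(D)=0, level(D)=1, enqueue
    A->F: in-degree(F)=0, level(F)=1, enqueue
  process G: level=0
    G->H: in-degree(H)=2, level(H)>=1
  process C: level=1
  process D: level=1
    D->B: in-degree(B)=1, level(B)>=2
    D->E: in-degree(E)=1, level(E)>=2
    D->H: in-degree(H)=1, level(H)>=2
  process F: level=1
    F->H: in-degree(H)=0, level(H)=2, enqueue
  process H: level=2
    H->E: in-degree(E)=0, level(E)=3, enqueue
  process E: level=3
    E->B: in-degree(B)=0, level(B)=4, enqueue
  process B: level=4
All levels: A:0, B:4, C:1, D:1, E:3, F:1, G:0, H:2

Answer: A:0, B:4, C:1, D:1, E:3, F:1, G:0, H:2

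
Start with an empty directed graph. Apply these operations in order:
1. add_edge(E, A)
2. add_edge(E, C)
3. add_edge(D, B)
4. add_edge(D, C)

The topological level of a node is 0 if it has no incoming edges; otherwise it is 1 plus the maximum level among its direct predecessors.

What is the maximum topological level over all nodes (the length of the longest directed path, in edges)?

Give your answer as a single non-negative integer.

Answer: 1

Derivation:
Op 1: add_edge(E, A). Edges now: 1
Op 2: add_edge(E, C). Edges now: 2
Op 3: add_edge(D, B). Edges now: 3
Op 4: add_edge(D, C). Edges now: 4
Compute levels (Kahn BFS):
  sources (in-degree 0): D, E
  process D: level=0
    D->B: in-degree(B)=0, level(B)=1, enqueue
    D->C: in-degree(C)=1, level(C)>=1
  process E: level=0
    E->A: in-degree(A)=0, level(A)=1, enqueue
    E->C: in-degree(C)=0, level(C)=1, enqueue
  process B: level=1
  process A: level=1
  process C: level=1
All levels: A:1, B:1, C:1, D:0, E:0
max level = 1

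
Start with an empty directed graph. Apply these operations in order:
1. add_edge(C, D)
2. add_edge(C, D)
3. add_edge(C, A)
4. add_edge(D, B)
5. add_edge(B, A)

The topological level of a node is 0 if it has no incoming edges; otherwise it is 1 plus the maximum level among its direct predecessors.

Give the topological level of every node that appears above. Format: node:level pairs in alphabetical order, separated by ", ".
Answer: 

Answer: A:3, B:2, C:0, D:1

Derivation:
Op 1: add_edge(C, D). Edges now: 1
Op 2: add_edge(C, D) (duplicate, no change). Edges now: 1
Op 3: add_edge(C, A). Edges now: 2
Op 4: add_edge(D, B). Edges now: 3
Op 5: add_edge(B, A). Edges now: 4
Compute levels (Kahn BFS):
  sources (in-degree 0): C
  process C: level=0
    C->A: in-degree(A)=1, level(A)>=1
    C->D: in-degree(D)=0, level(D)=1, enqueue
  process D: level=1
    D->B: in-degree(B)=0, level(B)=2, enqueue
  process B: level=2
    B->A: in-degree(A)=0, level(A)=3, enqueue
  process A: level=3
All levels: A:3, B:2, C:0, D:1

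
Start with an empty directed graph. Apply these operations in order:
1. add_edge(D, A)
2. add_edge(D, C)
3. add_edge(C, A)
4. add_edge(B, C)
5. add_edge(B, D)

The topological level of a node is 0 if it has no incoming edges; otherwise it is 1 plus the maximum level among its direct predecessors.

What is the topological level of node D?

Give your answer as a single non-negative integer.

Answer: 1

Derivation:
Op 1: add_edge(D, A). Edges now: 1
Op 2: add_edge(D, C). Edges now: 2
Op 3: add_edge(C, A). Edges now: 3
Op 4: add_edge(B, C). Edges now: 4
Op 5: add_edge(B, D). Edges now: 5
Compute levels (Kahn BFS):
  sources (in-degree 0): B
  process B: level=0
    B->C: in-degree(C)=1, level(C)>=1
    B->D: in-degree(D)=0, level(D)=1, enqueue
  process D: level=1
    D->A: in-degree(A)=1, level(A)>=2
    D->C: in-degree(C)=0, level(C)=2, enqueue
  process C: level=2
    C->A: in-degree(A)=0, level(A)=3, enqueue
  process A: level=3
All levels: A:3, B:0, C:2, D:1
level(D) = 1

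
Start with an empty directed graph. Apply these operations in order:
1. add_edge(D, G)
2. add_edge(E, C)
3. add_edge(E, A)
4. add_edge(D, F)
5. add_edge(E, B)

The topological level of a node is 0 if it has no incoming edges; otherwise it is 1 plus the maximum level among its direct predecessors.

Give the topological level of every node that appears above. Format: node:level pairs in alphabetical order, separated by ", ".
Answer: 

Answer: A:1, B:1, C:1, D:0, E:0, F:1, G:1

Derivation:
Op 1: add_edge(D, G). Edges now: 1
Op 2: add_edge(E, C). Edges now: 2
Op 3: add_edge(E, A). Edges now: 3
Op 4: add_edge(D, F). Edges now: 4
Op 5: add_edge(E, B). Edges now: 5
Compute levels (Kahn BFS):
  sources (in-degree 0): D, E
  process D: level=0
    D->F: in-degree(F)=0, level(F)=1, enqueue
    D->G: in-degree(G)=0, level(G)=1, enqueue
  process E: level=0
    E->A: in-degree(A)=0, level(A)=1, enqueue
    E->B: in-degree(B)=0, level(B)=1, enqueue
    E->C: in-degree(C)=0, level(C)=1, enqueue
  process F: level=1
  process G: level=1
  process A: level=1
  process B: level=1
  process C: level=1
All levels: A:1, B:1, C:1, D:0, E:0, F:1, G:1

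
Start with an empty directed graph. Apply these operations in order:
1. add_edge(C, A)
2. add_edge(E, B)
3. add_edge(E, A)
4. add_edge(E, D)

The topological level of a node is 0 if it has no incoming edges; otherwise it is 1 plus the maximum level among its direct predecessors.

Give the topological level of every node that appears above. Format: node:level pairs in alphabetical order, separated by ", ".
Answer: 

Answer: A:1, B:1, C:0, D:1, E:0

Derivation:
Op 1: add_edge(C, A). Edges now: 1
Op 2: add_edge(E, B). Edges now: 2
Op 3: add_edge(E, A). Edges now: 3
Op 4: add_edge(E, D). Edges now: 4
Compute levels (Kahn BFS):
  sources (in-degree 0): C, E
  process C: level=0
    C->A: in-degree(A)=1, level(A)>=1
  process E: level=0
    E->A: in-degree(A)=0, level(A)=1, enqueue
    E->B: in-degree(B)=0, level(B)=1, enqueue
    E->D: in-degree(D)=0, level(D)=1, enqueue
  process A: level=1
  process B: level=1
  process D: level=1
All levels: A:1, B:1, C:0, D:1, E:0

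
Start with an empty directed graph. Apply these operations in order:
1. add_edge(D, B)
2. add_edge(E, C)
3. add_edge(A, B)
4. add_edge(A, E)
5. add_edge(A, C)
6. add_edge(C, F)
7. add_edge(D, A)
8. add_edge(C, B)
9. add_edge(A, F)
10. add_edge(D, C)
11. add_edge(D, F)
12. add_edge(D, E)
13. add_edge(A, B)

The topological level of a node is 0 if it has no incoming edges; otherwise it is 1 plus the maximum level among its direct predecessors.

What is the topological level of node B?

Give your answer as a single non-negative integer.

Op 1: add_edge(D, B). Edges now: 1
Op 2: add_edge(E, C). Edges now: 2
Op 3: add_edge(A, B). Edges now: 3
Op 4: add_edge(A, E). Edges now: 4
Op 5: add_edge(A, C). Edges now: 5
Op 6: add_edge(C, F). Edges now: 6
Op 7: add_edge(D, A). Edges now: 7
Op 8: add_edge(C, B). Edges now: 8
Op 9: add_edge(A, F). Edges now: 9
Op 10: add_edge(D, C). Edges now: 10
Op 11: add_edge(D, F). Edges now: 11
Op 12: add_edge(D, E). Edges now: 12
Op 13: add_edge(A, B) (duplicate, no change). Edges now: 12
Compute levels (Kahn BFS):
  sources (in-degree 0): D
  process D: level=0
    D->A: in-degree(A)=0, level(A)=1, enqueue
    D->B: in-degree(B)=2, level(B)>=1
    D->C: in-degree(C)=2, level(C)>=1
    D->E: in-degree(E)=1, level(E)>=1
    D->F: in-degree(F)=2, level(F)>=1
  process A: level=1
    A->B: in-degree(B)=1, level(B)>=2
    A->C: in-degree(C)=1, level(C)>=2
    A->E: in-degree(E)=0, level(E)=2, enqueue
    A->F: in-degree(F)=1, level(F)>=2
  process E: level=2
    E->C: in-degree(C)=0, level(C)=3, enqueue
  process C: level=3
    C->B: in-degree(B)=0, level(B)=4, enqueue
    C->F: in-degree(F)=0, level(F)=4, enqueue
  process B: level=4
  process F: level=4
All levels: A:1, B:4, C:3, D:0, E:2, F:4
level(B) = 4

Answer: 4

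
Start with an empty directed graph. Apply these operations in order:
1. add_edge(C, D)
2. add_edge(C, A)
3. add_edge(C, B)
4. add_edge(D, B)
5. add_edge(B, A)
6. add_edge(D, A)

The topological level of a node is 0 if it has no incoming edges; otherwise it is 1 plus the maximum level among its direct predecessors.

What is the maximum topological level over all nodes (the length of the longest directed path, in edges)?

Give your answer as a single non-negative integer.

Answer: 3

Derivation:
Op 1: add_edge(C, D). Edges now: 1
Op 2: add_edge(C, A). Edges now: 2
Op 3: add_edge(C, B). Edges now: 3
Op 4: add_edge(D, B). Edges now: 4
Op 5: add_edge(B, A). Edges now: 5
Op 6: add_edge(D, A). Edges now: 6
Compute levels (Kahn BFS):
  sources (in-degree 0): C
  process C: level=0
    C->A: in-degree(A)=2, level(A)>=1
    C->B: in-degree(B)=1, level(B)>=1
    C->D: in-degree(D)=0, level(D)=1, enqueue
  process D: level=1
    D->A: in-degree(A)=1, level(A)>=2
    D->B: in-degree(B)=0, level(B)=2, enqueue
  process B: level=2
    B->A: in-degree(A)=0, level(A)=3, enqueue
  process A: level=3
All levels: A:3, B:2, C:0, D:1
max level = 3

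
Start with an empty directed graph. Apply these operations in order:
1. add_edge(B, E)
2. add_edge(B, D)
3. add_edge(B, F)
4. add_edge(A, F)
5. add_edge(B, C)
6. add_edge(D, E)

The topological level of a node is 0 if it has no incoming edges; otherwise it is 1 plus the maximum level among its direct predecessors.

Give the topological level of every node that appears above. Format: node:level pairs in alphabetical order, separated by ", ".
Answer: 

Answer: A:0, B:0, C:1, D:1, E:2, F:1

Derivation:
Op 1: add_edge(B, E). Edges now: 1
Op 2: add_edge(B, D). Edges now: 2
Op 3: add_edge(B, F). Edges now: 3
Op 4: add_edge(A, F). Edges now: 4
Op 5: add_edge(B, C). Edges now: 5
Op 6: add_edge(D, E). Edges now: 6
Compute levels (Kahn BFS):
  sources (in-degree 0): A, B
  process A: level=0
    A->F: in-degree(F)=1, level(F)>=1
  process B: level=0
    B->C: in-degree(C)=0, level(C)=1, enqueue
    B->D: in-degree(D)=0, level(D)=1, enqueue
    B->E: in-degree(E)=1, level(E)>=1
    B->F: in-degree(F)=0, level(F)=1, enqueue
  process C: level=1
  process D: level=1
    D->E: in-degree(E)=0, level(E)=2, enqueue
  process F: level=1
  process E: level=2
All levels: A:0, B:0, C:1, D:1, E:2, F:1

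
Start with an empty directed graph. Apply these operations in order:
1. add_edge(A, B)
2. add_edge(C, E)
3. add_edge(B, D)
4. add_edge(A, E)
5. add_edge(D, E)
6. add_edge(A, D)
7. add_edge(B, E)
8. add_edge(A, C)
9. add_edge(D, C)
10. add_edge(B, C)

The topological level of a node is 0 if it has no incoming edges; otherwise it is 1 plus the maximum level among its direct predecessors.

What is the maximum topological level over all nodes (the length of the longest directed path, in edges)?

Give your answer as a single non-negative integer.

Answer: 4

Derivation:
Op 1: add_edge(A, B). Edges now: 1
Op 2: add_edge(C, E). Edges now: 2
Op 3: add_edge(B, D). Edges now: 3
Op 4: add_edge(A, E). Edges now: 4
Op 5: add_edge(D, E). Edges now: 5
Op 6: add_edge(A, D). Edges now: 6
Op 7: add_edge(B, E). Edges now: 7
Op 8: add_edge(A, C). Edges now: 8
Op 9: add_edge(D, C). Edges now: 9
Op 10: add_edge(B, C). Edges now: 10
Compute levels (Kahn BFS):
  sources (in-degree 0): A
  process A: level=0
    A->B: in-degree(B)=0, level(B)=1, enqueue
    A->C: in-degree(C)=2, level(C)>=1
    A->D: in-degree(D)=1, level(D)>=1
    A->E: in-degree(E)=3, level(E)>=1
  process B: level=1
    B->C: in-degree(C)=1, level(C)>=2
    B->D: in-degree(D)=0, level(D)=2, enqueue
    B->E: in-degree(E)=2, level(E)>=2
  process D: level=2
    D->C: in-degree(C)=0, level(C)=3, enqueue
    D->E: in-degree(E)=1, level(E)>=3
  process C: level=3
    C->E: in-degree(E)=0, level(E)=4, enqueue
  process E: level=4
All levels: A:0, B:1, C:3, D:2, E:4
max level = 4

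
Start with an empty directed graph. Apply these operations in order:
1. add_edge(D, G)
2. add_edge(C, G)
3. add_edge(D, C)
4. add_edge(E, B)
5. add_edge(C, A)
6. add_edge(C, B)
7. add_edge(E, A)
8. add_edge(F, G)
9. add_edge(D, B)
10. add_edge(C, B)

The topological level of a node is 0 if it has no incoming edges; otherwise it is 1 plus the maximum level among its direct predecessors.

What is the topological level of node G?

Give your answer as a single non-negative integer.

Answer: 2

Derivation:
Op 1: add_edge(D, G). Edges now: 1
Op 2: add_edge(C, G). Edges now: 2
Op 3: add_edge(D, C). Edges now: 3
Op 4: add_edge(E, B). Edges now: 4
Op 5: add_edge(C, A). Edges now: 5
Op 6: add_edge(C, B). Edges now: 6
Op 7: add_edge(E, A). Edges now: 7
Op 8: add_edge(F, G). Edges now: 8
Op 9: add_edge(D, B). Edges now: 9
Op 10: add_edge(C, B) (duplicate, no change). Edges now: 9
Compute levels (Kahn BFS):
  sources (in-degree 0): D, E, F
  process D: level=0
    D->B: in-degree(B)=2, level(B)>=1
    D->C: in-degree(C)=0, level(C)=1, enqueue
    D->G: in-degree(G)=2, level(G)>=1
  process E: level=0
    E->A: in-degree(A)=1, level(A)>=1
    E->B: in-degree(B)=1, level(B)>=1
  process F: level=0
    F->G: in-degree(G)=1, level(G)>=1
  process C: level=1
    C->A: in-degree(A)=0, level(A)=2, enqueue
    C->B: in-degree(B)=0, level(B)=2, enqueue
    C->G: in-degree(G)=0, level(G)=2, enqueue
  process A: level=2
  process B: level=2
  process G: level=2
All levels: A:2, B:2, C:1, D:0, E:0, F:0, G:2
level(G) = 2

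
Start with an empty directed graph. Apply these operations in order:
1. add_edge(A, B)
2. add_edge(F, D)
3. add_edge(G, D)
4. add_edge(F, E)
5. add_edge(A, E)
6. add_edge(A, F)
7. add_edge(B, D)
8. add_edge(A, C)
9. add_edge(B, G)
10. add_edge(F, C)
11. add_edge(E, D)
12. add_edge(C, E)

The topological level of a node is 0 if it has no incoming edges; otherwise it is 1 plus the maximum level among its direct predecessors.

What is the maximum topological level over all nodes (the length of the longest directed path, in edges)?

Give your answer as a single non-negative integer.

Answer: 4

Derivation:
Op 1: add_edge(A, B). Edges now: 1
Op 2: add_edge(F, D). Edges now: 2
Op 3: add_edge(G, D). Edges now: 3
Op 4: add_edge(F, E). Edges now: 4
Op 5: add_edge(A, E). Edges now: 5
Op 6: add_edge(A, F). Edges now: 6
Op 7: add_edge(B, D). Edges now: 7
Op 8: add_edge(A, C). Edges now: 8
Op 9: add_edge(B, G). Edges now: 9
Op 10: add_edge(F, C). Edges now: 10
Op 11: add_edge(E, D). Edges now: 11
Op 12: add_edge(C, E). Edges now: 12
Compute levels (Kahn BFS):
  sources (in-degree 0): A
  process A: level=0
    A->B: in-degree(B)=0, level(B)=1, enqueue
    A->C: in-degree(C)=1, level(C)>=1
    A->E: in-degree(E)=2, level(E)>=1
    A->F: in-degree(F)=0, level(F)=1, enqueue
  process B: level=1
    B->D: in-degree(D)=3, level(D)>=2
    B->G: in-degree(G)=0, level(G)=2, enqueue
  process F: level=1
    F->C: in-degree(C)=0, level(C)=2, enqueue
    F->D: in-degree(D)=2, level(D)>=2
    F->E: in-degree(E)=1, level(E)>=2
  process G: level=2
    G->D: in-degree(D)=1, level(D)>=3
  process C: level=2
    C->E: in-degree(E)=0, level(E)=3, enqueue
  process E: level=3
    E->D: in-degree(D)=0, level(D)=4, enqueue
  process D: level=4
All levels: A:0, B:1, C:2, D:4, E:3, F:1, G:2
max level = 4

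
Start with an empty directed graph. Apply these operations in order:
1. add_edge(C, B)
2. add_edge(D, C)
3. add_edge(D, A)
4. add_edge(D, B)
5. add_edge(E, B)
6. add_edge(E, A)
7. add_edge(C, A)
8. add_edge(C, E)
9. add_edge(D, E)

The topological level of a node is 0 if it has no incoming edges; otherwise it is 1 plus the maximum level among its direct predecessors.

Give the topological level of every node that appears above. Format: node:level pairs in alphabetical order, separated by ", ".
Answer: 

Op 1: add_edge(C, B). Edges now: 1
Op 2: add_edge(D, C). Edges now: 2
Op 3: add_edge(D, A). Edges now: 3
Op 4: add_edge(D, B). Edges now: 4
Op 5: add_edge(E, B). Edges now: 5
Op 6: add_edge(E, A). Edges now: 6
Op 7: add_edge(C, A). Edges now: 7
Op 8: add_edge(C, E). Edges now: 8
Op 9: add_edge(D, E). Edges now: 9
Compute levels (Kahn BFS):
  sources (in-degree 0): D
  process D: level=0
    D->A: in-degree(A)=2, level(A)>=1
    D->B: in-degree(B)=2, level(B)>=1
    D->C: in-degree(C)=0, level(C)=1, enqueue
    D->E: in-degree(E)=1, level(E)>=1
  process C: level=1
    C->A: in-degree(A)=1, level(A)>=2
    C->B: in-degree(B)=1, level(B)>=2
    C->E: in-degree(E)=0, level(E)=2, enqueue
  process E: level=2
    E->A: in-degree(A)=0, level(A)=3, enqueue
    E->B: in-degree(B)=0, level(B)=3, enqueue
  process A: level=3
  process B: level=3
All levels: A:3, B:3, C:1, D:0, E:2

Answer: A:3, B:3, C:1, D:0, E:2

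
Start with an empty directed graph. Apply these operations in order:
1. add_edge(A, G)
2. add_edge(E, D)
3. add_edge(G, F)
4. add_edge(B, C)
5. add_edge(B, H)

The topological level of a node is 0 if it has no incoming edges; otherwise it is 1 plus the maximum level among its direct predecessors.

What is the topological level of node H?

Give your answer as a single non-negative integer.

Answer: 1

Derivation:
Op 1: add_edge(A, G). Edges now: 1
Op 2: add_edge(E, D). Edges now: 2
Op 3: add_edge(G, F). Edges now: 3
Op 4: add_edge(B, C). Edges now: 4
Op 5: add_edge(B, H). Edges now: 5
Compute levels (Kahn BFS):
  sources (in-degree 0): A, B, E
  process A: level=0
    A->G: in-degree(G)=0, level(G)=1, enqueue
  process B: level=0
    B->C: in-degree(C)=0, level(C)=1, enqueue
    B->H: in-degree(H)=0, level(H)=1, enqueue
  process E: level=0
    E->D: in-degree(D)=0, level(D)=1, enqueue
  process G: level=1
    G->F: in-degree(F)=0, level(F)=2, enqueue
  process C: level=1
  process H: level=1
  process D: level=1
  process F: level=2
All levels: A:0, B:0, C:1, D:1, E:0, F:2, G:1, H:1
level(H) = 1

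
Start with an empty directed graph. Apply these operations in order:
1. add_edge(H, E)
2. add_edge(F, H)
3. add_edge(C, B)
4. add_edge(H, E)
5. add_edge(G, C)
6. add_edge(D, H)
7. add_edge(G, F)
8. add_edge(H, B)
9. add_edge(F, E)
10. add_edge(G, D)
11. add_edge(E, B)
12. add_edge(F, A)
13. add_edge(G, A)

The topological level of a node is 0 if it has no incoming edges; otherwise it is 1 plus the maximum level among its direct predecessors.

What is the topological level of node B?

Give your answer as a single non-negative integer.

Op 1: add_edge(H, E). Edges now: 1
Op 2: add_edge(F, H). Edges now: 2
Op 3: add_edge(C, B). Edges now: 3
Op 4: add_edge(H, E) (duplicate, no change). Edges now: 3
Op 5: add_edge(G, C). Edges now: 4
Op 6: add_edge(D, H). Edges now: 5
Op 7: add_edge(G, F). Edges now: 6
Op 8: add_edge(H, B). Edges now: 7
Op 9: add_edge(F, E). Edges now: 8
Op 10: add_edge(G, D). Edges now: 9
Op 11: add_edge(E, B). Edges now: 10
Op 12: add_edge(F, A). Edges now: 11
Op 13: add_edge(G, A). Edges now: 12
Compute levels (Kahn BFS):
  sources (in-degree 0): G
  process G: level=0
    G->A: in-degree(A)=1, level(A)>=1
    G->C: in-degree(C)=0, level(C)=1, enqueue
    G->D: in-degree(D)=0, level(D)=1, enqueue
    G->F: in-degree(F)=0, level(F)=1, enqueue
  process C: level=1
    C->B: in-degree(B)=2, level(B)>=2
  process D: level=1
    D->H: in-degree(H)=1, level(H)>=2
  process F: level=1
    F->A: in-degree(A)=0, level(A)=2, enqueue
    F->E: in-degree(E)=1, level(E)>=2
    F->H: in-degree(H)=0, level(H)=2, enqueue
  process A: level=2
  process H: level=2
    H->B: in-degree(B)=1, level(B)>=3
    H->E: in-degree(E)=0, level(E)=3, enqueue
  process E: level=3
    E->B: in-degree(B)=0, level(B)=4, enqueue
  process B: level=4
All levels: A:2, B:4, C:1, D:1, E:3, F:1, G:0, H:2
level(B) = 4

Answer: 4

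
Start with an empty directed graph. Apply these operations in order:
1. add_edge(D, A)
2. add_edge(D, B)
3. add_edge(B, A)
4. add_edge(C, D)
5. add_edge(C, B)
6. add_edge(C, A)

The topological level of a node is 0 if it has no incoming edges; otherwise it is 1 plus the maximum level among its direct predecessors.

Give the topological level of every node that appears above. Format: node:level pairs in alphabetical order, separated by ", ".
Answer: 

Op 1: add_edge(D, A). Edges now: 1
Op 2: add_edge(D, B). Edges now: 2
Op 3: add_edge(B, A). Edges now: 3
Op 4: add_edge(C, D). Edges now: 4
Op 5: add_edge(C, B). Edges now: 5
Op 6: add_edge(C, A). Edges now: 6
Compute levels (Kahn BFS):
  sources (in-degree 0): C
  process C: level=0
    C->A: in-degree(A)=2, level(A)>=1
    C->B: in-degree(B)=1, level(B)>=1
    C->D: in-degree(D)=0, level(D)=1, enqueue
  process D: level=1
    D->A: in-degree(A)=1, level(A)>=2
    D->B: in-degree(B)=0, level(B)=2, enqueue
  process B: level=2
    B->A: in-degree(A)=0, level(A)=3, enqueue
  process A: level=3
All levels: A:3, B:2, C:0, D:1

Answer: A:3, B:2, C:0, D:1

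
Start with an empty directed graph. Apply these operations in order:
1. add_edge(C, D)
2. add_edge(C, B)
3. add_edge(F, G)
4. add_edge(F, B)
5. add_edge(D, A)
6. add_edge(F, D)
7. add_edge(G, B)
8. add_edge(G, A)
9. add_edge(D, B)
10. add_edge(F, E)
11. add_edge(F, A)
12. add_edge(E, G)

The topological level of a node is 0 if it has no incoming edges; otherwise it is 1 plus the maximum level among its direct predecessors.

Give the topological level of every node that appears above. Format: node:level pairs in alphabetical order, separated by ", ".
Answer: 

Answer: A:3, B:3, C:0, D:1, E:1, F:0, G:2

Derivation:
Op 1: add_edge(C, D). Edges now: 1
Op 2: add_edge(C, B). Edges now: 2
Op 3: add_edge(F, G). Edges now: 3
Op 4: add_edge(F, B). Edges now: 4
Op 5: add_edge(D, A). Edges now: 5
Op 6: add_edge(F, D). Edges now: 6
Op 7: add_edge(G, B). Edges now: 7
Op 8: add_edge(G, A). Edges now: 8
Op 9: add_edge(D, B). Edges now: 9
Op 10: add_edge(F, E). Edges now: 10
Op 11: add_edge(F, A). Edges now: 11
Op 12: add_edge(E, G). Edges now: 12
Compute levels (Kahn BFS):
  sources (in-degree 0): C, F
  process C: level=0
    C->B: in-degree(B)=3, level(B)>=1
    C->D: in-degree(D)=1, level(D)>=1
  process F: level=0
    F->A: in-degree(A)=2, level(A)>=1
    F->B: in-degree(B)=2, level(B)>=1
    F->D: in-degree(D)=0, level(D)=1, enqueue
    F->E: in-degree(E)=0, level(E)=1, enqueue
    F->G: in-degree(G)=1, level(G)>=1
  process D: level=1
    D->A: in-degree(A)=1, level(A)>=2
    D->B: in-degree(B)=1, level(B)>=2
  process E: level=1
    E->G: in-degree(G)=0, level(G)=2, enqueue
  process G: level=2
    G->A: in-degree(A)=0, level(A)=3, enqueue
    G->B: in-degree(B)=0, level(B)=3, enqueue
  process A: level=3
  process B: level=3
All levels: A:3, B:3, C:0, D:1, E:1, F:0, G:2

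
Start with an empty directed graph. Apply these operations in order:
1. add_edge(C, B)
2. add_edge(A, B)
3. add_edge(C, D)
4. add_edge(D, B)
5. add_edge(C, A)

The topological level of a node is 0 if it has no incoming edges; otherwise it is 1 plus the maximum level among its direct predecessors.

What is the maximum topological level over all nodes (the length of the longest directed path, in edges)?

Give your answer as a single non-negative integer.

Answer: 2

Derivation:
Op 1: add_edge(C, B). Edges now: 1
Op 2: add_edge(A, B). Edges now: 2
Op 3: add_edge(C, D). Edges now: 3
Op 4: add_edge(D, B). Edges now: 4
Op 5: add_edge(C, A). Edges now: 5
Compute levels (Kahn BFS):
  sources (in-degree 0): C
  process C: level=0
    C->A: in-degree(A)=0, level(A)=1, enqueue
    C->B: in-degree(B)=2, level(B)>=1
    C->D: in-degree(D)=0, level(D)=1, enqueue
  process A: level=1
    A->B: in-degree(B)=1, level(B)>=2
  process D: level=1
    D->B: in-degree(B)=0, level(B)=2, enqueue
  process B: level=2
All levels: A:1, B:2, C:0, D:1
max level = 2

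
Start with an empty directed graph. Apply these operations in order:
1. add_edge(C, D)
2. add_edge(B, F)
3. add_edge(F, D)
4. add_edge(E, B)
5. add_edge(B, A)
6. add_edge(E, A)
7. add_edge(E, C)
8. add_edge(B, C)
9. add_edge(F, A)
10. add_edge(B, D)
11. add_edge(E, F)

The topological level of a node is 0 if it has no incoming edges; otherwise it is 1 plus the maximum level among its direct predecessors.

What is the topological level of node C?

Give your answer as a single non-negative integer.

Op 1: add_edge(C, D). Edges now: 1
Op 2: add_edge(B, F). Edges now: 2
Op 3: add_edge(F, D). Edges now: 3
Op 4: add_edge(E, B). Edges now: 4
Op 5: add_edge(B, A). Edges now: 5
Op 6: add_edge(E, A). Edges now: 6
Op 7: add_edge(E, C). Edges now: 7
Op 8: add_edge(B, C). Edges now: 8
Op 9: add_edge(F, A). Edges now: 9
Op 10: add_edge(B, D). Edges now: 10
Op 11: add_edge(E, F). Edges now: 11
Compute levels (Kahn BFS):
  sources (in-degree 0): E
  process E: level=0
    E->A: in-degree(A)=2, level(A)>=1
    E->B: in-degree(B)=0, level(B)=1, enqueue
    E->C: in-degree(C)=1, level(C)>=1
    E->F: in-degree(F)=1, level(F)>=1
  process B: level=1
    B->A: in-degree(A)=1, level(A)>=2
    B->C: in-degree(C)=0, level(C)=2, enqueue
    B->D: in-degree(D)=2, level(D)>=2
    B->F: in-degree(F)=0, level(F)=2, enqueue
  process C: level=2
    C->D: in-degree(D)=1, level(D)>=3
  process F: level=2
    F->A: in-degree(A)=0, level(A)=3, enqueue
    F->D: in-degree(D)=0, level(D)=3, enqueue
  process A: level=3
  process D: level=3
All levels: A:3, B:1, C:2, D:3, E:0, F:2
level(C) = 2

Answer: 2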